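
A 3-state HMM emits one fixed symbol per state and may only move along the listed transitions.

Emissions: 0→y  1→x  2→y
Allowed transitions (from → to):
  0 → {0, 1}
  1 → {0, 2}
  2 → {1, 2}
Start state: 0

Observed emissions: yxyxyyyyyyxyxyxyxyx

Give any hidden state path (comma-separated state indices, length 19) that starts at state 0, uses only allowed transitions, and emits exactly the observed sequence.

0,1,0,1,2,2,2,2,2,2,1,2,1,2,1,2,1,0,1

  t0 'y' -> {0,2}, take 0 (start)
  t1 'x' -> {1}, take 1 (0->1 ok)
  t2 'y' -> {0,2}, take 0 (1->0 ok)
  t3 'x' -> {1}, take 1 (0->1 ok)
  t4 'y' -> {0,2}, take 2 (1->2 ok)
  t5 'y' -> {0,2}, take 2 (2->2 ok)
  t6 'y' -> {0,2}, take 2 (2->2 ok)
  t7 'y' -> {0,2}, take 2 (2->2 ok)
  t8 'y' -> {0,2}, take 2 (2->2 ok)
  t9 'y' -> {0,2}, take 2 (2->2 ok)
  t10 'x' -> {1}, take 1 (2->1 ok)
  t11 'y' -> {0,2}, take 2 (1->2 ok)
  t12 'x' -> {1}, take 1 (2->1 ok)
  t13 'y' -> {0,2}, take 2 (1->2 ok)
  t14 'x' -> {1}, take 1 (2->1 ok)
  t15 'y' -> {0,2}, take 2 (1->2 ok)
  t16 'x' -> {1}, take 1 (2->1 ok)
  t17 'y' -> {0,2}, take 0 (1->0 ok)
  t18 'x' -> {1}, take 1 (0->1 ok)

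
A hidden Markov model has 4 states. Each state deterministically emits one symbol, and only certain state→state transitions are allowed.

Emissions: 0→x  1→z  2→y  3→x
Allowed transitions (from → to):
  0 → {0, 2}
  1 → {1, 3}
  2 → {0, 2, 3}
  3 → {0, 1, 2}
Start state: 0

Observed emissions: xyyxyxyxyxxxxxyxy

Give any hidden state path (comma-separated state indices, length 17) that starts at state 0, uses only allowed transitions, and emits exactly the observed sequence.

0,2,2,3,2,0,2,0,2,0,0,0,0,0,2,3,2

  [0] x  {0,3}  => 0  start
  [1] y  {2}  => 2  0->2 ok
  [2] y  {2}  => 2  2->2 ok
  [3] x  {0,3}  => 3  2->3 ok
  [4] y  {2}  => 2  3->2 ok
  [5] x  {0,3}  => 0  2->0 ok
  [6] y  {2}  => 2  0->2 ok
  [7] x  {0,3}  => 0  2->0 ok
  [8] y  {2}  => 2  0->2 ok
  [9] x  {0,3}  => 0  2->0 ok
  [10] x  {0,3}  => 0  0->0 ok
  [11] x  {0,3}  => 0  0->0 ok
  [12] x  {0,3}  => 0  0->0 ok
  [13] x  {0,3}  => 0  0->0 ok
  [14] y  {2}  => 2  0->2 ok
  [15] x  {0,3}  => 3  2->3 ok
  [16] y  {2}  => 2  3->2 ok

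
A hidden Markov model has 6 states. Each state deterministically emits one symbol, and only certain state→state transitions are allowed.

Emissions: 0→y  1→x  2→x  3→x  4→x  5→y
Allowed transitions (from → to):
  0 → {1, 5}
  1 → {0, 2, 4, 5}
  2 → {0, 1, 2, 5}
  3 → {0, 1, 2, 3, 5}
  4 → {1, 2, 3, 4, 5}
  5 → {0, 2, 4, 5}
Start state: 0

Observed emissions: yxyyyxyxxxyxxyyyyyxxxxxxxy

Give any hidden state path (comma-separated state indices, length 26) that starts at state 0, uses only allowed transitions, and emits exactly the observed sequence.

  t0 'y' -> {0,5}, take 0 (start)
  t1 'x' -> {1,2,3,4}, take 1 (0->1 ok)
  t2 'y' -> {0,5}, take 0 (1->0 ok)
  t3 'y' -> {0,5}, take 5 (0->5 ok)
  t4 'y' -> {0,5}, take 0 (5->0 ok)
  t5 'x' -> {1,2,3,4}, take 1 (0->1 ok)
  t6 'y' -> {0,5}, take 5 (1->5 ok)
  t7 'x' -> {1,2,3,4}, take 2 (5->2 ok)
  t8 'x' -> {1,2,3,4}, take 2 (2->2 ok)
  t9 'x' -> {1,2,3,4}, take 2 (2->2 ok)
  t10 'y' -> {0,5}, take 0 (2->0 ok)
  t11 'x' -> {1,2,3,4}, take 1 (0->1 ok)
  t12 'x' -> {1,2,3,4}, take 2 (1->2 ok)
  t13 'y' -> {0,5}, take 0 (2->0 ok)
  t14 'y' -> {0,5}, take 5 (0->5 ok)
  t15 'y' -> {0,5}, take 5 (5->5 ok)
  t16 'y' -> {0,5}, take 0 (5->0 ok)
  t17 'y' -> {0,5}, take 5 (0->5 ok)
  t18 'x' -> {1,2,3,4}, take 2 (5->2 ok)
  t19 'x' -> {1,2,3,4}, take 2 (2->2 ok)
  t20 'x' -> {1,2,3,4}, take 2 (2->2 ok)
  t21 'x' -> {1,2,3,4}, take 1 (2->1 ok)
  t22 'x' -> {1,2,3,4}, take 4 (1->4 ok)
  t23 'x' -> {1,2,3,4}, take 4 (4->4 ok)
  t24 'x' -> {1,2,3,4}, take 2 (4->2 ok)
  t25 'y' -> {0,5}, take 5 (2->5 ok)

0,1,0,5,0,1,5,2,2,2,0,1,2,0,5,5,0,5,2,2,2,1,4,4,2,5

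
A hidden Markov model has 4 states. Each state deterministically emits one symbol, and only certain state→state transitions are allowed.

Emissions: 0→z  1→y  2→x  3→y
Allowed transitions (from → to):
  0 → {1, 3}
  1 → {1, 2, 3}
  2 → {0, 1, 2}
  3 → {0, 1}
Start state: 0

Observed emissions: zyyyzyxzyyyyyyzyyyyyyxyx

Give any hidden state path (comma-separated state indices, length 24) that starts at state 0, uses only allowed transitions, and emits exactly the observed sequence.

0,3,1,3,0,1,2,0,1,3,1,3,1,3,0,3,1,3,1,3,1,2,1,2

  0: obs=z cand={0} pick 0 [start]
  1: obs=y cand={1,3} pick 3 [0->3 ok]
  2: obs=y cand={1,3} pick 1 [3->1 ok]
  3: obs=y cand={1,3} pick 3 [1->3 ok]
  4: obs=z cand={0} pick 0 [3->0 ok]
  5: obs=y cand={1,3} pick 1 [0->1 ok]
  6: obs=x cand={2} pick 2 [1->2 ok]
  7: obs=z cand={0} pick 0 [2->0 ok]
  8: obs=y cand={1,3} pick 1 [0->1 ok]
  9: obs=y cand={1,3} pick 3 [1->3 ok]
  10: obs=y cand={1,3} pick 1 [3->1 ok]
  11: obs=y cand={1,3} pick 3 [1->3 ok]
  12: obs=y cand={1,3} pick 1 [3->1 ok]
  13: obs=y cand={1,3} pick 3 [1->3 ok]
  14: obs=z cand={0} pick 0 [3->0 ok]
  15: obs=y cand={1,3} pick 3 [0->3 ok]
  16: obs=y cand={1,3} pick 1 [3->1 ok]
  17: obs=y cand={1,3} pick 3 [1->3 ok]
  18: obs=y cand={1,3} pick 1 [3->1 ok]
  19: obs=y cand={1,3} pick 3 [1->3 ok]
  20: obs=y cand={1,3} pick 1 [3->1 ok]
  21: obs=x cand={2} pick 2 [1->2 ok]
  22: obs=y cand={1,3} pick 1 [2->1 ok]
  23: obs=x cand={2} pick 2 [1->2 ok]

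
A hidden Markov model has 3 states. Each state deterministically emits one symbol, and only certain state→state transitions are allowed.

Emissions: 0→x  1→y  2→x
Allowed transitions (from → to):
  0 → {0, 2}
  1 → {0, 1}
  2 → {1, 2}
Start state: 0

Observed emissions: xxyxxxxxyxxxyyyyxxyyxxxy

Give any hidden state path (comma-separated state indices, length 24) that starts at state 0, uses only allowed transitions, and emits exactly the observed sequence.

  [0] x  {0,2}  => 0  start
  [1] x  {0,2}  => 2  0->2 ok
  [2] y  {1}  => 1  2->1 ok
  [3] x  {0,2}  => 0  1->0 ok
  [4] x  {0,2}  => 0  0->0 ok
  [5] x  {0,2}  => 0  0->0 ok
  [6] x  {0,2}  => 0  0->0 ok
  [7] x  {0,2}  => 2  0->2 ok
  [8] y  {1}  => 1  2->1 ok
  [9] x  {0,2}  => 0  1->0 ok
  [10] x  {0,2}  => 2  0->2 ok
  [11] x  {0,2}  => 2  2->2 ok
  [12] y  {1}  => 1  2->1 ok
  [13] y  {1}  => 1  1->1 ok
  [14] y  {1}  => 1  1->1 ok
  [15] y  {1}  => 1  1->1 ok
  [16] x  {0,2}  => 0  1->0 ok
  [17] x  {0,2}  => 2  0->2 ok
  [18] y  {1}  => 1  2->1 ok
  [19] y  {1}  => 1  1->1 ok
  [20] x  {0,2}  => 0  1->0 ok
  [21] x  {0,2}  => 0  0->0 ok
  [22] x  {0,2}  => 2  0->2 ok
  [23] y  {1}  => 1  2->1 ok

0,2,1,0,0,0,0,2,1,0,2,2,1,1,1,1,0,2,1,1,0,0,2,1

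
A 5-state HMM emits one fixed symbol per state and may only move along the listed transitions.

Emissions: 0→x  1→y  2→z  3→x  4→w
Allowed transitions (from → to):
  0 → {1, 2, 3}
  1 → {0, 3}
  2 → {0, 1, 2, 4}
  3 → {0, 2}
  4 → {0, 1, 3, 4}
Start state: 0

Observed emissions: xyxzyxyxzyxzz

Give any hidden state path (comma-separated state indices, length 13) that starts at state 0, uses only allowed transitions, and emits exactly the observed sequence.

0,1,3,2,1,0,1,3,2,1,3,2,2

  pos 0: x in {0,3}, choose 0; start
  pos 1: y in {1}, choose 1; 0->1 ok
  pos 2: x in {0,3}, choose 3; 1->3 ok
  pos 3: z in {2}, choose 2; 3->2 ok
  pos 4: y in {1}, choose 1; 2->1 ok
  pos 5: x in {0,3}, choose 0; 1->0 ok
  pos 6: y in {1}, choose 1; 0->1 ok
  pos 7: x in {0,3}, choose 3; 1->3 ok
  pos 8: z in {2}, choose 2; 3->2 ok
  pos 9: y in {1}, choose 1; 2->1 ok
  pos 10: x in {0,3}, choose 3; 1->3 ok
  pos 11: z in {2}, choose 2; 3->2 ok
  pos 12: z in {2}, choose 2; 2->2 ok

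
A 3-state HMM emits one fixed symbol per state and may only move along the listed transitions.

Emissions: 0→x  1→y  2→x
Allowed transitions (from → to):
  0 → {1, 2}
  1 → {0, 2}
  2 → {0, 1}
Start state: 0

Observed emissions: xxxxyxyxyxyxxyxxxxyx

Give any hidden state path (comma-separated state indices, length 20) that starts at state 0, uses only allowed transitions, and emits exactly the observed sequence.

  0: obs=x cand={0,2} pick 0 [start]
  1: obs=x cand={0,2} pick 2 [0->2 ok]
  2: obs=x cand={0,2} pick 0 [2->0 ok]
  3: obs=x cand={0,2} pick 2 [0->2 ok]
  4: obs=y cand={1} pick 1 [2->1 ok]
  5: obs=x cand={0,2} pick 2 [1->2 ok]
  6: obs=y cand={1} pick 1 [2->1 ok]
  7: obs=x cand={0,2} pick 0 [1->0 ok]
  8: obs=y cand={1} pick 1 [0->1 ok]
  9: obs=x cand={0,2} pick 2 [1->2 ok]
  10: obs=y cand={1} pick 1 [2->1 ok]
  11: obs=x cand={0,2} pick 0 [1->0 ok]
  12: obs=x cand={0,2} pick 2 [0->2 ok]
  13: obs=y cand={1} pick 1 [2->1 ok]
  14: obs=x cand={0,2} pick 0 [1->0 ok]
  15: obs=x cand={0,2} pick 2 [0->2 ok]
  16: obs=x cand={0,2} pick 0 [2->0 ok]
  17: obs=x cand={0,2} pick 2 [0->2 ok]
  18: obs=y cand={1} pick 1 [2->1 ok]
  19: obs=x cand={0,2} pick 2 [1->2 ok]

0,2,0,2,1,2,1,0,1,2,1,0,2,1,0,2,0,2,1,2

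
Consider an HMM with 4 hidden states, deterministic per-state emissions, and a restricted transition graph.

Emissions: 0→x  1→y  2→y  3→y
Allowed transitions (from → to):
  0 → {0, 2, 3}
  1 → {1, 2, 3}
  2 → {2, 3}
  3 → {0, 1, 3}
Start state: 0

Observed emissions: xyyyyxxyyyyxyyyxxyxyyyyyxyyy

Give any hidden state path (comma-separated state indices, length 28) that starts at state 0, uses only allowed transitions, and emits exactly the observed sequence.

0,3,1,3,3,0,0,2,3,3,3,0,3,3,3,0,0,3,0,2,2,2,3,3,0,2,3,1

  t0 'x' -> {0}, take 0 (start)
  t1 'y' -> {1,2,3}, take 3 (0->3 ok)
  t2 'y' -> {1,2,3}, take 1 (3->1 ok)
  t3 'y' -> {1,2,3}, take 3 (1->3 ok)
  t4 'y' -> {1,2,3}, take 3 (3->3 ok)
  t5 'x' -> {0}, take 0 (3->0 ok)
  t6 'x' -> {0}, take 0 (0->0 ok)
  t7 'y' -> {1,2,3}, take 2 (0->2 ok)
  t8 'y' -> {1,2,3}, take 3 (2->3 ok)
  t9 'y' -> {1,2,3}, take 3 (3->3 ok)
  t10 'y' -> {1,2,3}, take 3 (3->3 ok)
  t11 'x' -> {0}, take 0 (3->0 ok)
  t12 'y' -> {1,2,3}, take 3 (0->3 ok)
  t13 'y' -> {1,2,3}, take 3 (3->3 ok)
  t14 'y' -> {1,2,3}, take 3 (3->3 ok)
  t15 'x' -> {0}, take 0 (3->0 ok)
  t16 'x' -> {0}, take 0 (0->0 ok)
  t17 'y' -> {1,2,3}, take 3 (0->3 ok)
  t18 'x' -> {0}, take 0 (3->0 ok)
  t19 'y' -> {1,2,3}, take 2 (0->2 ok)
  t20 'y' -> {1,2,3}, take 2 (2->2 ok)
  t21 'y' -> {1,2,3}, take 2 (2->2 ok)
  t22 'y' -> {1,2,3}, take 3 (2->3 ok)
  t23 'y' -> {1,2,3}, take 3 (3->3 ok)
  t24 'x' -> {0}, take 0 (3->0 ok)
  t25 'y' -> {1,2,3}, take 2 (0->2 ok)
  t26 'y' -> {1,2,3}, take 3 (2->3 ok)
  t27 'y' -> {1,2,3}, take 1 (3->1 ok)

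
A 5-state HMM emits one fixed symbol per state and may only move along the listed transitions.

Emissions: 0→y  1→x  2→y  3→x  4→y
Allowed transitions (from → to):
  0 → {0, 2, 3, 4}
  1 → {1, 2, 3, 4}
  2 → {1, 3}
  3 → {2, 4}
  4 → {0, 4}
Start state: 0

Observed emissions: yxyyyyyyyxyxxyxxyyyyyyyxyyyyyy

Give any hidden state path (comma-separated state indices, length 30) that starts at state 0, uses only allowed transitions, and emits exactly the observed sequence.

  [0] y  {0,2,4}  => 0  start
  [1] x  {1,3}  => 3  0->3 ok
  [2] y  {0,2,4}  => 4  3->4 ok
  [3] y  {0,2,4}  => 4  4->4 ok
  [4] y  {0,2,4}  => 4  4->4 ok
  [5] y  {0,2,4}  => 0  4->0 ok
  [6] y  {0,2,4}  => 4  0->4 ok
  [7] y  {0,2,4}  => 0  4->0 ok
  [8] y  {0,2,4}  => 0  0->0 ok
  [9] x  {1,3}  => 3  0->3 ok
  [10] y  {0,2,4}  => 2  3->2 ok
  [11] x  {1,3}  => 1  2->1 ok
  [12] x  {1,3}  => 3  1->3 ok
  [13] y  {0,2,4}  => 2  3->2 ok
  [14] x  {1,3}  => 1  2->1 ok
  [15] x  {1,3}  => 3  1->3 ok
  [16] y  {0,2,4}  => 4  3->4 ok
  [17] y  {0,2,4}  => 0  4->0 ok
  [18] y  {0,2,4}  => 0  0->0 ok
  [19] y  {0,2,4}  => 0  0->0 ok
  [20] y  {0,2,4}  => 4  0->4 ok
  [21] y  {0,2,4}  => 4  4->4 ok
  [22] y  {0,2,4}  => 0  4->0 ok
  [23] x  {1,3}  => 3  0->3 ok
  [24] y  {0,2,4}  => 4  3->4 ok
  [25] y  {0,2,4}  => 4  4->4 ok
  [26] y  {0,2,4}  => 4  4->4 ok
  [27] y  {0,2,4}  => 0  4->0 ok
  [28] y  {0,2,4}  => 4  0->4 ok
  [29] y  {0,2,4}  => 4  4->4 ok

0,3,4,4,4,0,4,0,0,3,2,1,3,2,1,3,4,0,0,0,4,4,0,3,4,4,4,0,4,4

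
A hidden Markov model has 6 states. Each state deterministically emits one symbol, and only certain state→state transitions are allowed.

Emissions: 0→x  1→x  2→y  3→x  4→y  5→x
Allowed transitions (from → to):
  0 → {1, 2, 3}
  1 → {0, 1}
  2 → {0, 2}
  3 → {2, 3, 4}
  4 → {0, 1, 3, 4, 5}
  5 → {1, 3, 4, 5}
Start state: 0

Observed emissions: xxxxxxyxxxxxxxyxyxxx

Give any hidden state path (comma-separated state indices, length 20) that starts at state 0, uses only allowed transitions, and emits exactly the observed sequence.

0,1,1,1,0,3,4,1,1,0,1,1,0,3,4,3,2,0,3,3

  [0] x  {0,1,3,5}  => 0  start
  [1] x  {0,1,3,5}  => 1  0->1 ok
  [2] x  {0,1,3,5}  => 1  1->1 ok
  [3] x  {0,1,3,5}  => 1  1->1 ok
  [4] x  {0,1,3,5}  => 0  1->0 ok
  [5] x  {0,1,3,5}  => 3  0->3 ok
  [6] y  {2,4}  => 4  3->4 ok
  [7] x  {0,1,3,5}  => 1  4->1 ok
  [8] x  {0,1,3,5}  => 1  1->1 ok
  [9] x  {0,1,3,5}  => 0  1->0 ok
  [10] x  {0,1,3,5}  => 1  0->1 ok
  [11] x  {0,1,3,5}  => 1  1->1 ok
  [12] x  {0,1,3,5}  => 0  1->0 ok
  [13] x  {0,1,3,5}  => 3  0->3 ok
  [14] y  {2,4}  => 4  3->4 ok
  [15] x  {0,1,3,5}  => 3  4->3 ok
  [16] y  {2,4}  => 2  3->2 ok
  [17] x  {0,1,3,5}  => 0  2->0 ok
  [18] x  {0,1,3,5}  => 3  0->3 ok
  [19] x  {0,1,3,5}  => 3  3->3 ok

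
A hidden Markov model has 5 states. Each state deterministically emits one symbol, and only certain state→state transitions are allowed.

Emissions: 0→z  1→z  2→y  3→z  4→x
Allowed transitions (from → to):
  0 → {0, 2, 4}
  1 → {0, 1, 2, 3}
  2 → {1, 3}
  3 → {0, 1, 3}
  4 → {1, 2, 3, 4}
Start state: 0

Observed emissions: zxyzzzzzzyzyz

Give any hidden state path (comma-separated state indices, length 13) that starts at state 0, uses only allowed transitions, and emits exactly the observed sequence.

  pos 0: z in {0,1,3}, choose 0; start
  pos 1: x in {4}, choose 4; 0->4 ok
  pos 2: y in {2}, choose 2; 4->2 ok
  pos 3: z in {0,1,3}, choose 3; 2->3 ok
  pos 4: z in {0,1,3}, choose 3; 3->3 ok
  pos 5: z in {0,1,3}, choose 1; 3->1 ok
  pos 6: z in {0,1,3}, choose 3; 1->3 ok
  pos 7: z in {0,1,3}, choose 3; 3->3 ok
  pos 8: z in {0,1,3}, choose 1; 3->1 ok
  pos 9: y in {2}, choose 2; 1->2 ok
  pos 10: z in {0,1,3}, choose 1; 2->1 ok
  pos 11: y in {2}, choose 2; 1->2 ok
  pos 12: z in {0,1,3}, choose 1; 2->1 ok

0,4,2,3,3,1,3,3,1,2,1,2,1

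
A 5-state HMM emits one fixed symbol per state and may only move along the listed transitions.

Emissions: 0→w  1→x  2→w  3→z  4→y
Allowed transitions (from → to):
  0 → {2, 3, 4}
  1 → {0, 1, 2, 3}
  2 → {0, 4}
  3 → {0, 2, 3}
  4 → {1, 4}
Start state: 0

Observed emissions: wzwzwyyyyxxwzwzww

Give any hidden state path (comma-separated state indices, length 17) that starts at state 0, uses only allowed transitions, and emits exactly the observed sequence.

  0: obs=w cand={0,2} pick 0 [start]
  1: obs=z cand={3} pick 3 [0->3 ok]
  2: obs=w cand={0,2} pick 0 [3->0 ok]
  3: obs=z cand={3} pick 3 [0->3 ok]
  4: obs=w cand={0,2} pick 2 [3->2 ok]
  5: obs=y cand={4} pick 4 [2->4 ok]
  6: obs=y cand={4} pick 4 [4->4 ok]
  7: obs=y cand={4} pick 4 [4->4 ok]
  8: obs=y cand={4} pick 4 [4->4 ok]
  9: obs=x cand={1} pick 1 [4->1 ok]
  10: obs=x cand={1} pick 1 [1->1 ok]
  11: obs=w cand={0,2} pick 0 [1->0 ok]
  12: obs=z cand={3} pick 3 [0->3 ok]
  13: obs=w cand={0,2} pick 0 [3->0 ok]
  14: obs=z cand={3} pick 3 [0->3 ok]
  15: obs=w cand={0,2} pick 0 [3->0 ok]
  16: obs=w cand={0,2} pick 2 [0->2 ok]

0,3,0,3,2,4,4,4,4,1,1,0,3,0,3,0,2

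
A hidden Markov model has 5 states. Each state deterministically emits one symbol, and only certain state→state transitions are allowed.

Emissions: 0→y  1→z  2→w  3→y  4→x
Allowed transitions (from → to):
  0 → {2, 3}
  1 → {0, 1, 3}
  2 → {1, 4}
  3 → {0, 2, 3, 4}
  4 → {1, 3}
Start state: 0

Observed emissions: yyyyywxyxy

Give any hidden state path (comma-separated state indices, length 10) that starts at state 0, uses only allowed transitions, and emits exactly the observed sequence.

0,3,3,3,0,2,4,3,4,3

  0: obs=y cand={0,3} pick 0 [start]
  1: obs=y cand={0,3} pick 3 [0->3 ok]
  2: obs=y cand={0,3} pick 3 [3->3 ok]
  3: obs=y cand={0,3} pick 3 [3->3 ok]
  4: obs=y cand={0,3} pick 0 [3->0 ok]
  5: obs=w cand={2} pick 2 [0->2 ok]
  6: obs=x cand={4} pick 4 [2->4 ok]
  7: obs=y cand={0,3} pick 3 [4->3 ok]
  8: obs=x cand={4} pick 4 [3->4 ok]
  9: obs=y cand={0,3} pick 3 [4->3 ok]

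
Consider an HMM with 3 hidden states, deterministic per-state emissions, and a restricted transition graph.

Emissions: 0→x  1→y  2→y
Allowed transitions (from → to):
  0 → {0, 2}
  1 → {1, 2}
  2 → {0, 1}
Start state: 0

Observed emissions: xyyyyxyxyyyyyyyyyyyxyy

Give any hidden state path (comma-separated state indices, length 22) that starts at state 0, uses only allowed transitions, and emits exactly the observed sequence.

0,2,1,1,2,0,2,0,2,1,2,1,1,1,1,1,1,1,2,0,2,1

  [0] x  {0}  => 0  start
  [1] y  {1,2}  => 2  0->2 ok
  [2] y  {1,2}  => 1  2->1 ok
  [3] y  {1,2}  => 1  1->1 ok
  [4] y  {1,2}  => 2  1->2 ok
  [5] x  {0}  => 0  2->0 ok
  [6] y  {1,2}  => 2  0->2 ok
  [7] x  {0}  => 0  2->0 ok
  [8] y  {1,2}  => 2  0->2 ok
  [9] y  {1,2}  => 1  2->1 ok
  [10] y  {1,2}  => 2  1->2 ok
  [11] y  {1,2}  => 1  2->1 ok
  [12] y  {1,2}  => 1  1->1 ok
  [13] y  {1,2}  => 1  1->1 ok
  [14] y  {1,2}  => 1  1->1 ok
  [15] y  {1,2}  => 1  1->1 ok
  [16] y  {1,2}  => 1  1->1 ok
  [17] y  {1,2}  => 1  1->1 ok
  [18] y  {1,2}  => 2  1->2 ok
  [19] x  {0}  => 0  2->0 ok
  [20] y  {1,2}  => 2  0->2 ok
  [21] y  {1,2}  => 1  2->1 ok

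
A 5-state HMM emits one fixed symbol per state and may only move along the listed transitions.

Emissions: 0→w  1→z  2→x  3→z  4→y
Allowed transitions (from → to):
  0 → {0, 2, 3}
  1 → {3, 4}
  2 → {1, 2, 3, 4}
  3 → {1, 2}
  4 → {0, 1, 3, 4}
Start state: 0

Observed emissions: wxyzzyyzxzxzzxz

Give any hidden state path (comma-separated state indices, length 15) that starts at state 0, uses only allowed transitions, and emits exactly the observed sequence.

0,2,4,3,1,4,4,3,2,3,2,1,3,2,3

  t0 'w' -> {0}, take 0 (start)
  t1 'x' -> {2}, take 2 (0->2 ok)
  t2 'y' -> {4}, take 4 (2->4 ok)
  t3 'z' -> {1,3}, take 3 (4->3 ok)
  t4 'z' -> {1,3}, take 1 (3->1 ok)
  t5 'y' -> {4}, take 4 (1->4 ok)
  t6 'y' -> {4}, take 4 (4->4 ok)
  t7 'z' -> {1,3}, take 3 (4->3 ok)
  t8 'x' -> {2}, take 2 (3->2 ok)
  t9 'z' -> {1,3}, take 3 (2->3 ok)
  t10 'x' -> {2}, take 2 (3->2 ok)
  t11 'z' -> {1,3}, take 1 (2->1 ok)
  t12 'z' -> {1,3}, take 3 (1->3 ok)
  t13 'x' -> {2}, take 2 (3->2 ok)
  t14 'z' -> {1,3}, take 3 (2->3 ok)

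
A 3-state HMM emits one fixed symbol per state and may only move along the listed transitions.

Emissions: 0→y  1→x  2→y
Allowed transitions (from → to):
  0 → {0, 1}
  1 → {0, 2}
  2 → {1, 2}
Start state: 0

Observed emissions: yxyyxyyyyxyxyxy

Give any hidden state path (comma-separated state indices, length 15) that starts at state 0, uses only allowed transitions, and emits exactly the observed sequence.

0,1,2,2,1,2,2,2,2,1,0,1,0,1,2

  0: obs=y cand={0,2} pick 0 [start]
  1: obs=x cand={1} pick 1 [0->1 ok]
  2: obs=y cand={0,2} pick 2 [1->2 ok]
  3: obs=y cand={0,2} pick 2 [2->2 ok]
  4: obs=x cand={1} pick 1 [2->1 ok]
  5: obs=y cand={0,2} pick 2 [1->2 ok]
  6: obs=y cand={0,2} pick 2 [2->2 ok]
  7: obs=y cand={0,2} pick 2 [2->2 ok]
  8: obs=y cand={0,2} pick 2 [2->2 ok]
  9: obs=x cand={1} pick 1 [2->1 ok]
  10: obs=y cand={0,2} pick 0 [1->0 ok]
  11: obs=x cand={1} pick 1 [0->1 ok]
  12: obs=y cand={0,2} pick 0 [1->0 ok]
  13: obs=x cand={1} pick 1 [0->1 ok]
  14: obs=y cand={0,2} pick 2 [1->2 ok]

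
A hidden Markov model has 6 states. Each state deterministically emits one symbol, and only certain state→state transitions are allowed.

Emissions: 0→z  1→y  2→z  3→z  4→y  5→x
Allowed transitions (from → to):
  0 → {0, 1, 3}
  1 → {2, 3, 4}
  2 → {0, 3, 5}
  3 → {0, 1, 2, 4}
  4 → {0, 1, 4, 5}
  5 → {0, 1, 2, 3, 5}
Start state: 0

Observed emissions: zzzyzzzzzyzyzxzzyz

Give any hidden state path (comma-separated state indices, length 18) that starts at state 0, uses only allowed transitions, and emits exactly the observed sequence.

0,3,0,1,3,0,3,2,3,1,3,1,2,5,0,0,1,3

  pos 0: z in {0,2,3}, choose 0; start
  pos 1: z in {0,2,3}, choose 3; 0->3 ok
  pos 2: z in {0,2,3}, choose 0; 3->0 ok
  pos 3: y in {1,4}, choose 1; 0->1 ok
  pos 4: z in {0,2,3}, choose 3; 1->3 ok
  pos 5: z in {0,2,3}, choose 0; 3->0 ok
  pos 6: z in {0,2,3}, choose 3; 0->3 ok
  pos 7: z in {0,2,3}, choose 2; 3->2 ok
  pos 8: z in {0,2,3}, choose 3; 2->3 ok
  pos 9: y in {1,4}, choose 1; 3->1 ok
  pos 10: z in {0,2,3}, choose 3; 1->3 ok
  pos 11: y in {1,4}, choose 1; 3->1 ok
  pos 12: z in {0,2,3}, choose 2; 1->2 ok
  pos 13: x in {5}, choose 5; 2->5 ok
  pos 14: z in {0,2,3}, choose 0; 5->0 ok
  pos 15: z in {0,2,3}, choose 0; 0->0 ok
  pos 16: y in {1,4}, choose 1; 0->1 ok
  pos 17: z in {0,2,3}, choose 3; 1->3 ok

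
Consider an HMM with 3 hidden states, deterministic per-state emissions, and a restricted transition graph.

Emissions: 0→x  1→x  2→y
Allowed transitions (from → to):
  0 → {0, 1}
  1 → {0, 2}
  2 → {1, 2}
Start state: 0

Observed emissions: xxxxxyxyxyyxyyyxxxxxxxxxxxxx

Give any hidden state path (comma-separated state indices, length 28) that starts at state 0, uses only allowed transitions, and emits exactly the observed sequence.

  [0] x  {0,1}  => 0  start
  [1] x  {0,1}  => 1  0->1 ok
  [2] x  {0,1}  => 0  1->0 ok
  [3] x  {0,1}  => 0  0->0 ok
  [4] x  {0,1}  => 1  0->1 ok
  [5] y  {2}  => 2  1->2 ok
  [6] x  {0,1}  => 1  2->1 ok
  [7] y  {2}  => 2  1->2 ok
  [8] x  {0,1}  => 1  2->1 ok
  [9] y  {2}  => 2  1->2 ok
  [10] y  {2}  => 2  2->2 ok
  [11] x  {0,1}  => 1  2->1 ok
  [12] y  {2}  => 2  1->2 ok
  [13] y  {2}  => 2  2->2 ok
  [14] y  {2}  => 2  2->2 ok
  [15] x  {0,1}  => 1  2->1 ok
  [16] x  {0,1}  => 0  1->0 ok
  [17] x  {0,1}  => 1  0->1 ok
  [18] x  {0,1}  => 0  1->0 ok
  [19] x  {0,1}  => 0  0->0 ok
  [20] x  {0,1}  => 0  0->0 ok
  [21] x  {0,1}  => 1  0->1 ok
  [22] x  {0,1}  => 0  1->0 ok
  [23] x  {0,1}  => 0  0->0 ok
  [24] x  {0,1}  => 1  0->1 ok
  [25] x  {0,1}  => 0  1->0 ok
  [26] x  {0,1}  => 1  0->1 ok
  [27] x  {0,1}  => 0  1->0 ok

0,1,0,0,1,2,1,2,1,2,2,1,2,2,2,1,0,1,0,0,0,1,0,0,1,0,1,0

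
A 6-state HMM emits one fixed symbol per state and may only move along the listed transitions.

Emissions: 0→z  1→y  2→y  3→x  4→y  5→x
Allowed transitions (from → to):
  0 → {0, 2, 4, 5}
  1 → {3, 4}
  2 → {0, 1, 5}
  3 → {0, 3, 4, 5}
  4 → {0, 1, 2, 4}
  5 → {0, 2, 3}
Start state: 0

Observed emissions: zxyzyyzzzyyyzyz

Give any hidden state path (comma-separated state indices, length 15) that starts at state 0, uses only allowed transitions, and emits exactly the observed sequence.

0,5,2,0,4,4,0,0,0,4,4,2,0,2,0

  pos 0: z in {0}, choose 0; start
  pos 1: x in {3,5}, choose 5; 0->5 ok
  pos 2: y in {1,2,4}, choose 2; 5->2 ok
  pos 3: z in {0}, choose 0; 2->0 ok
  pos 4: y in {1,2,4}, choose 4; 0->4 ok
  pos 5: y in {1,2,4}, choose 4; 4->4 ok
  pos 6: z in {0}, choose 0; 4->0 ok
  pos 7: z in {0}, choose 0; 0->0 ok
  pos 8: z in {0}, choose 0; 0->0 ok
  pos 9: y in {1,2,4}, choose 4; 0->4 ok
  pos 10: y in {1,2,4}, choose 4; 4->4 ok
  pos 11: y in {1,2,4}, choose 2; 4->2 ok
  pos 12: z in {0}, choose 0; 2->0 ok
  pos 13: y in {1,2,4}, choose 2; 0->2 ok
  pos 14: z in {0}, choose 0; 2->0 ok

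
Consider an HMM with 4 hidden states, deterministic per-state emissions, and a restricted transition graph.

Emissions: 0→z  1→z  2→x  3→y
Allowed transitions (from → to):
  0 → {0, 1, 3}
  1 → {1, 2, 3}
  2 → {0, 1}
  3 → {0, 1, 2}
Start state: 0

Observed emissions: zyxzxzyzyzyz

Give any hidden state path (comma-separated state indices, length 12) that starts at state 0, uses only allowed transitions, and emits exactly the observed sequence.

0,3,2,1,2,1,3,0,3,0,3,1

  [0] z  {0,1}  => 0  start
  [1] y  {3}  => 3  0->3 ok
  [2] x  {2}  => 2  3->2 ok
  [3] z  {0,1}  => 1  2->1 ok
  [4] x  {2}  => 2  1->2 ok
  [5] z  {0,1}  => 1  2->1 ok
  [6] y  {3}  => 3  1->3 ok
  [7] z  {0,1}  => 0  3->0 ok
  [8] y  {3}  => 3  0->3 ok
  [9] z  {0,1}  => 0  3->0 ok
  [10] y  {3}  => 3  0->3 ok
  [11] z  {0,1}  => 1  3->1 ok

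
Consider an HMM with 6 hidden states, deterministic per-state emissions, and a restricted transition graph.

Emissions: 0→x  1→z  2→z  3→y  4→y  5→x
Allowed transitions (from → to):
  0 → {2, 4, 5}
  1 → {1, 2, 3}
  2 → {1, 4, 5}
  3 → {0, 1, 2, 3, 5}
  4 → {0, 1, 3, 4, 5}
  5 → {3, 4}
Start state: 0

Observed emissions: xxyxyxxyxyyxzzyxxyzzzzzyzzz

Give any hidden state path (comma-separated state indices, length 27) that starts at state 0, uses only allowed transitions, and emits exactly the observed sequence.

  [0] x  {0,5}  => 0  start
  [1] x  {0,5}  => 5  0->5 ok
  [2] y  {3,4}  => 4  5->4 ok
  [3] x  {0,5}  => 0  4->0 ok
  [4] y  {3,4}  => 4  0->4 ok
  [5] x  {0,5}  => 0  4->0 ok
  [6] x  {0,5}  => 5  0->5 ok
  [7] y  {3,4}  => 4  5->4 ok
  [8] x  {0,5}  => 5  4->5 ok
  [9] y  {3,4}  => 4  5->4 ok
  [10] y  {3,4}  => 3  4->3 ok
  [11] x  {0,5}  => 0  3->0 ok
  [12] z  {1,2}  => 2  0->2 ok
  [13] z  {1,2}  => 1  2->1 ok
  [14] y  {3,4}  => 3  1->3 ok
  [15] x  {0,5}  => 0  3->0 ok
  [16] x  {0,5}  => 5  0->5 ok
  [17] y  {3,4}  => 4  5->4 ok
  [18] z  {1,2}  => 1  4->1 ok
  [19] z  {1,2}  => 1  1->1 ok
  [20] z  {1,2}  => 2  1->2 ok
  [21] z  {1,2}  => 1  2->1 ok
  [22] z  {1,2}  => 1  1->1 ok
  [23] y  {3,4}  => 3  1->3 ok
  [24] z  {1,2}  => 1  3->1 ok
  [25] z  {1,2}  => 1  1->1 ok
  [26] z  {1,2}  => 1  1->1 ok

0,5,4,0,4,0,5,4,5,4,3,0,2,1,3,0,5,4,1,1,2,1,1,3,1,1,1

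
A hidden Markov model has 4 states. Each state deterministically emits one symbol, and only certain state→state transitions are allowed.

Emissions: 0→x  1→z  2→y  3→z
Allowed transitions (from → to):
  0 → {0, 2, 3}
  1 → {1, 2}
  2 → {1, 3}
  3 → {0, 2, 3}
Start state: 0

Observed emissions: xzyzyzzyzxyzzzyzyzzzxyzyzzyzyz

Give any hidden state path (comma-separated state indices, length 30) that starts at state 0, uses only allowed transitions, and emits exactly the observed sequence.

  pos 0: x in {0}, choose 0; start
  pos 1: z in {1,3}, choose 3; 0->3 ok
  pos 2: y in {2}, choose 2; 3->2 ok
  pos 3: z in {1,3}, choose 3; 2->3 ok
  pos 4: y in {2}, choose 2; 3->2 ok
  pos 5: z in {1,3}, choose 1; 2->1 ok
  pos 6: z in {1,3}, choose 1; 1->1 ok
  pos 7: y in {2}, choose 2; 1->2 ok
  pos 8: z in {1,3}, choose 3; 2->3 ok
  pos 9: x in {0}, choose 0; 3->0 ok
  pos 10: y in {2}, choose 2; 0->2 ok
  pos 11: z in {1,3}, choose 1; 2->1 ok
  pos 12: z in {1,3}, choose 1; 1->1 ok
  pos 13: z in {1,3}, choose 1; 1->1 ok
  pos 14: y in {2}, choose 2; 1->2 ok
  pos 15: z in {1,3}, choose 1; 2->1 ok
  pos 16: y in {2}, choose 2; 1->2 ok
  pos 17: z in {1,3}, choose 3; 2->3 ok
  pos 18: z in {1,3}, choose 3; 3->3 ok
  pos 19: z in {1,3}, choose 3; 3->3 ok
  pos 20: x in {0}, choose 0; 3->0 ok
  pos 21: y in {2}, choose 2; 0->2 ok
  pos 22: z in {1,3}, choose 1; 2->1 ok
  pos 23: y in {2}, choose 2; 1->2 ok
  pos 24: z in {1,3}, choose 1; 2->1 ok
  pos 25: z in {1,3}, choose 1; 1->1 ok
  pos 26: y in {2}, choose 2; 1->2 ok
  pos 27: z in {1,3}, choose 3; 2->3 ok
  pos 28: y in {2}, choose 2; 3->2 ok
  pos 29: z in {1,3}, choose 1; 2->1 ok

0,3,2,3,2,1,1,2,3,0,2,1,1,1,2,1,2,3,3,3,0,2,1,2,1,1,2,3,2,1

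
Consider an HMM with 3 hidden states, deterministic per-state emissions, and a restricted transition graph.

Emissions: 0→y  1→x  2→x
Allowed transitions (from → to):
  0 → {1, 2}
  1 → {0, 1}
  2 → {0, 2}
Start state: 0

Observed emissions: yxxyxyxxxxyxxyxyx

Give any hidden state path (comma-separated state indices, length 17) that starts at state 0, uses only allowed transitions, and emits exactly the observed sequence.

0,1,1,0,1,0,2,2,2,2,0,2,2,0,1,0,1

  t0 'y' -> {0}, take 0 (start)
  t1 'x' -> {1,2}, take 1 (0->1 ok)
  t2 'x' -> {1,2}, take 1 (1->1 ok)
  t3 'y' -> {0}, take 0 (1->0 ok)
  t4 'x' -> {1,2}, take 1 (0->1 ok)
  t5 'y' -> {0}, take 0 (1->0 ok)
  t6 'x' -> {1,2}, take 2 (0->2 ok)
  t7 'x' -> {1,2}, take 2 (2->2 ok)
  t8 'x' -> {1,2}, take 2 (2->2 ok)
  t9 'x' -> {1,2}, take 2 (2->2 ok)
  t10 'y' -> {0}, take 0 (2->0 ok)
  t11 'x' -> {1,2}, take 2 (0->2 ok)
  t12 'x' -> {1,2}, take 2 (2->2 ok)
  t13 'y' -> {0}, take 0 (2->0 ok)
  t14 'x' -> {1,2}, take 1 (0->1 ok)
  t15 'y' -> {0}, take 0 (1->0 ok)
  t16 'x' -> {1,2}, take 1 (0->1 ok)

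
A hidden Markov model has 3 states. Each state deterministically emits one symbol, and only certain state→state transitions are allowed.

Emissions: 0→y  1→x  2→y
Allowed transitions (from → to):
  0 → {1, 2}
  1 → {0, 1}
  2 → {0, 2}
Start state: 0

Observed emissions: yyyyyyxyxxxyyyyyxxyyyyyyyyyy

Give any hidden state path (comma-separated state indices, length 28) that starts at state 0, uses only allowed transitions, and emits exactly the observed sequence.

  pos 0: y in {0,2}, choose 0; start
  pos 1: y in {0,2}, choose 2; 0->2 ok
  pos 2: y in {0,2}, choose 2; 2->2 ok
  pos 3: y in {0,2}, choose 0; 2->0 ok
  pos 4: y in {0,2}, choose 2; 0->2 ok
  pos 5: y in {0,2}, choose 0; 2->0 ok
  pos 6: x in {1}, choose 1; 0->1 ok
  pos 7: y in {0,2}, choose 0; 1->0 ok
  pos 8: x in {1}, choose 1; 0->1 ok
  pos 9: x in {1}, choose 1; 1->1 ok
  pos 10: x in {1}, choose 1; 1->1 ok
  pos 11: y in {0,2}, choose 0; 1->0 ok
  pos 12: y in {0,2}, choose 2; 0->2 ok
  pos 13: y in {0,2}, choose 2; 2->2 ok
  pos 14: y in {0,2}, choose 2; 2->2 ok
  pos 15: y in {0,2}, choose 0; 2->0 ok
  pos 16: x in {1}, choose 1; 0->1 ok
  pos 17: x in {1}, choose 1; 1->1 ok
  pos 18: y in {0,2}, choose 0; 1->0 ok
  pos 19: y in {0,2}, choose 2; 0->2 ok
  pos 20: y in {0,2}, choose 2; 2->2 ok
  pos 21: y in {0,2}, choose 0; 2->0 ok
  pos 22: y in {0,2}, choose 2; 0->2 ok
  pos 23: y in {0,2}, choose 2; 2->2 ok
  pos 24: y in {0,2}, choose 0; 2->0 ok
  pos 25: y in {0,2}, choose 2; 0->2 ok
  pos 26: y in {0,2}, choose 0; 2->0 ok
  pos 27: y in {0,2}, choose 2; 0->2 ok

0,2,2,0,2,0,1,0,1,1,1,0,2,2,2,0,1,1,0,2,2,0,2,2,0,2,0,2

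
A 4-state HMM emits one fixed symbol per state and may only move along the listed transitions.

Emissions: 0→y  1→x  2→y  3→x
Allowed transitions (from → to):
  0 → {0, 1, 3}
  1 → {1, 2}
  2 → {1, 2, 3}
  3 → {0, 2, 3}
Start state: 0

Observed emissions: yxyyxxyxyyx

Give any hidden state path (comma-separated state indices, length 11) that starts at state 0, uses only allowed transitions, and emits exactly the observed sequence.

0,1,2,2,1,1,2,3,2,2,3

  pos 0: y in {0,2}, choose 0; start
  pos 1: x in {1,3}, choose 1; 0->1 ok
  pos 2: y in {0,2}, choose 2; 1->2 ok
  pos 3: y in {0,2}, choose 2; 2->2 ok
  pos 4: x in {1,3}, choose 1; 2->1 ok
  pos 5: x in {1,3}, choose 1; 1->1 ok
  pos 6: y in {0,2}, choose 2; 1->2 ok
  pos 7: x in {1,3}, choose 3; 2->3 ok
  pos 8: y in {0,2}, choose 2; 3->2 ok
  pos 9: y in {0,2}, choose 2; 2->2 ok
  pos 10: x in {1,3}, choose 3; 2->3 ok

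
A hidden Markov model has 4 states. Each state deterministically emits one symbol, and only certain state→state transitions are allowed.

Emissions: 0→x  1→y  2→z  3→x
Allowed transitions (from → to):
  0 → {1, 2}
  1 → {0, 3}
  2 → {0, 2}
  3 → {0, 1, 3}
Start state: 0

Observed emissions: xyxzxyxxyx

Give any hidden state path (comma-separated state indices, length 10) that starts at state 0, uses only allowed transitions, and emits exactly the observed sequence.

  t0 'x' -> {0,3}, take 0 (start)
  t1 'y' -> {1}, take 1 (0->1 ok)
  t2 'x' -> {0,3}, take 0 (1->0 ok)
  t3 'z' -> {2}, take 2 (0->2 ok)
  t4 'x' -> {0,3}, take 0 (2->0 ok)
  t5 'y' -> {1}, take 1 (0->1 ok)
  t6 'x' -> {0,3}, take 3 (1->3 ok)
  t7 'x' -> {0,3}, take 0 (3->0 ok)
  t8 'y' -> {1}, take 1 (0->1 ok)
  t9 'x' -> {0,3}, take 0 (1->0 ok)

0,1,0,2,0,1,3,0,1,0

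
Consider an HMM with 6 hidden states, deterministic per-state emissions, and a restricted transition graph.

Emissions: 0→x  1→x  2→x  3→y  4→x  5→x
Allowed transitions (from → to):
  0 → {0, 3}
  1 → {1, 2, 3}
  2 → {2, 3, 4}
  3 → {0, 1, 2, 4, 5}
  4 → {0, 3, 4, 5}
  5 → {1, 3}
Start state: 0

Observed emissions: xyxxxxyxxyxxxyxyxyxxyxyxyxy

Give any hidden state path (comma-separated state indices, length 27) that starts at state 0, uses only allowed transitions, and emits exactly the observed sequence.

0,3,5,1,2,2,3,4,0,3,2,4,0,3,4,3,5,3,1,1,3,0,3,0,3,0,3

  t0 'x' -> {0,1,2,4,5}, take 0 (start)
  t1 'y' -> {3}, take 3 (0->3 ok)
  t2 'x' -> {0,1,2,4,5}, take 5 (3->5 ok)
  t3 'x' -> {0,1,2,4,5}, take 1 (5->1 ok)
  t4 'x' -> {0,1,2,4,5}, take 2 (1->2 ok)
  t5 'x' -> {0,1,2,4,5}, take 2 (2->2 ok)
  t6 'y' -> {3}, take 3 (2->3 ok)
  t7 'x' -> {0,1,2,4,5}, take 4 (3->4 ok)
  t8 'x' -> {0,1,2,4,5}, take 0 (4->0 ok)
  t9 'y' -> {3}, take 3 (0->3 ok)
  t10 'x' -> {0,1,2,4,5}, take 2 (3->2 ok)
  t11 'x' -> {0,1,2,4,5}, take 4 (2->4 ok)
  t12 'x' -> {0,1,2,4,5}, take 0 (4->0 ok)
  t13 'y' -> {3}, take 3 (0->3 ok)
  t14 'x' -> {0,1,2,4,5}, take 4 (3->4 ok)
  t15 'y' -> {3}, take 3 (4->3 ok)
  t16 'x' -> {0,1,2,4,5}, take 5 (3->5 ok)
  t17 'y' -> {3}, take 3 (5->3 ok)
  t18 'x' -> {0,1,2,4,5}, take 1 (3->1 ok)
  t19 'x' -> {0,1,2,4,5}, take 1 (1->1 ok)
  t20 'y' -> {3}, take 3 (1->3 ok)
  t21 'x' -> {0,1,2,4,5}, take 0 (3->0 ok)
  t22 'y' -> {3}, take 3 (0->3 ok)
  t23 'x' -> {0,1,2,4,5}, take 0 (3->0 ok)
  t24 'y' -> {3}, take 3 (0->3 ok)
  t25 'x' -> {0,1,2,4,5}, take 0 (3->0 ok)
  t26 'y' -> {3}, take 3 (0->3 ok)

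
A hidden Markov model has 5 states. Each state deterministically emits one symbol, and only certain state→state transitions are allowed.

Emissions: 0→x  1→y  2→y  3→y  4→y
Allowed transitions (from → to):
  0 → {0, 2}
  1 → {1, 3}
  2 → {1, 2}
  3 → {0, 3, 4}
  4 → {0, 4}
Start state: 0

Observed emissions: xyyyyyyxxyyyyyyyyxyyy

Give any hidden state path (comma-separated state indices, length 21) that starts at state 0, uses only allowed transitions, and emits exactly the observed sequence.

  0: obs=x cand={0} pick 0 [start]
  1: obs=y cand={1,2,3,4} pick 2 [0->2 ok]
  2: obs=y cand={1,2,3,4} pick 2 [2->2 ok]
  3: obs=y cand={1,2,3,4} pick 1 [2->1 ok]
  4: obs=y cand={1,2,3,4} pick 3 [1->3 ok]
  5: obs=y cand={1,2,3,4} pick 4 [3->4 ok]
  6: obs=y cand={1,2,3,4} pick 4 [4->4 ok]
  7: obs=x cand={0} pick 0 [4->0 ok]
  8: obs=x cand={0} pick 0 [0->0 ok]
  9: obs=y cand={1,2,3,4} pick 2 [0->2 ok]
  10: obs=y cand={1,2,3,4} pick 2 [2->2 ok]
  11: obs=y cand={1,2,3,4} pick 2 [2->2 ok]
  12: obs=y cand={1,2,3,4} pick 2 [2->2 ok]
  13: obs=y cand={1,2,3,4} pick 2 [2->2 ok]
  14: obs=y cand={1,2,3,4} pick 1 [2->1 ok]
  15: obs=y cand={1,2,3,4} pick 1 [1->1 ok]
  16: obs=y cand={1,2,3,4} pick 3 [1->3 ok]
  17: obs=x cand={0} pick 0 [3->0 ok]
  18: obs=y cand={1,2,3,4} pick 2 [0->2 ok]
  19: obs=y cand={1,2,3,4} pick 2 [2->2 ok]
  20: obs=y cand={1,2,3,4} pick 1 [2->1 ok]

0,2,2,1,3,4,4,0,0,2,2,2,2,2,1,1,3,0,2,2,1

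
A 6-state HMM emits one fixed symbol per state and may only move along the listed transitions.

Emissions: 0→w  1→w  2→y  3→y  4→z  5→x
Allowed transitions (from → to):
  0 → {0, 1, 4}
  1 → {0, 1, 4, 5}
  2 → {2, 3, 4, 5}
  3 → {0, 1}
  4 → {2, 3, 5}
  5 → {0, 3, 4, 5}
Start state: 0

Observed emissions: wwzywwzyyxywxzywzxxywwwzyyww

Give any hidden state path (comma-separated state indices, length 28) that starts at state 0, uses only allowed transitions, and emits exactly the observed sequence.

0,1,4,3,0,0,4,2,2,5,3,1,5,4,3,1,4,5,5,3,0,0,0,4,2,3,0,0

  [0] w  {0,1}  => 0  start
  [1] w  {0,1}  => 1  0->1 ok
  [2] z  {4}  => 4  1->4 ok
  [3] y  {2,3}  => 3  4->3 ok
  [4] w  {0,1}  => 0  3->0 ok
  [5] w  {0,1}  => 0  0->0 ok
  [6] z  {4}  => 4  0->4 ok
  [7] y  {2,3}  => 2  4->2 ok
  [8] y  {2,3}  => 2  2->2 ok
  [9] x  {5}  => 5  2->5 ok
  [10] y  {2,3}  => 3  5->3 ok
  [11] w  {0,1}  => 1  3->1 ok
  [12] x  {5}  => 5  1->5 ok
  [13] z  {4}  => 4  5->4 ok
  [14] y  {2,3}  => 3  4->3 ok
  [15] w  {0,1}  => 1  3->1 ok
  [16] z  {4}  => 4  1->4 ok
  [17] x  {5}  => 5  4->5 ok
  [18] x  {5}  => 5  5->5 ok
  [19] y  {2,3}  => 3  5->3 ok
  [20] w  {0,1}  => 0  3->0 ok
  [21] w  {0,1}  => 0  0->0 ok
  [22] w  {0,1}  => 0  0->0 ok
  [23] z  {4}  => 4  0->4 ok
  [24] y  {2,3}  => 2  4->2 ok
  [25] y  {2,3}  => 3  2->3 ok
  [26] w  {0,1}  => 0  3->0 ok
  [27] w  {0,1}  => 0  0->0 ok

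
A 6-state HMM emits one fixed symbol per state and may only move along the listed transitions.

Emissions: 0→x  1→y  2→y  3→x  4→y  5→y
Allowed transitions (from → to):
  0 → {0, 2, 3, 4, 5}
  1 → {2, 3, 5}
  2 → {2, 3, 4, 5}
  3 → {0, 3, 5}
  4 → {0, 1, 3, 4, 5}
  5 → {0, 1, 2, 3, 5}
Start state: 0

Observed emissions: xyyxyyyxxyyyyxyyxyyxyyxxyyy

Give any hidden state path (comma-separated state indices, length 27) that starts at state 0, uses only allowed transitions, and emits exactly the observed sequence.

0,4,1,3,5,2,5,0,3,5,5,2,5,0,4,5,0,2,5,0,2,4,3,3,5,1,5

  0: obs=x cand={0,3} pick 0 [start]
  1: obs=y cand={1,2,4,5} pick 4 [0->4 ok]
  2: obs=y cand={1,2,4,5} pick 1 [4->1 ok]
  3: obs=x cand={0,3} pick 3 [1->3 ok]
  4: obs=y cand={1,2,4,5} pick 5 [3->5 ok]
  5: obs=y cand={1,2,4,5} pick 2 [5->2 ok]
  6: obs=y cand={1,2,4,5} pick 5 [2->5 ok]
  7: obs=x cand={0,3} pick 0 [5->0 ok]
  8: obs=x cand={0,3} pick 3 [0->3 ok]
  9: obs=y cand={1,2,4,5} pick 5 [3->5 ok]
  10: obs=y cand={1,2,4,5} pick 5 [5->5 ok]
  11: obs=y cand={1,2,4,5} pick 2 [5->2 ok]
  12: obs=y cand={1,2,4,5} pick 5 [2->5 ok]
  13: obs=x cand={0,3} pick 0 [5->0 ok]
  14: obs=y cand={1,2,4,5} pick 4 [0->4 ok]
  15: obs=y cand={1,2,4,5} pick 5 [4->5 ok]
  16: obs=x cand={0,3} pick 0 [5->0 ok]
  17: obs=y cand={1,2,4,5} pick 2 [0->2 ok]
  18: obs=y cand={1,2,4,5} pick 5 [2->5 ok]
  19: obs=x cand={0,3} pick 0 [5->0 ok]
  20: obs=y cand={1,2,4,5} pick 2 [0->2 ok]
  21: obs=y cand={1,2,4,5} pick 4 [2->4 ok]
  22: obs=x cand={0,3} pick 3 [4->3 ok]
  23: obs=x cand={0,3} pick 3 [3->3 ok]
  24: obs=y cand={1,2,4,5} pick 5 [3->5 ok]
  25: obs=y cand={1,2,4,5} pick 1 [5->1 ok]
  26: obs=y cand={1,2,4,5} pick 5 [1->5 ok]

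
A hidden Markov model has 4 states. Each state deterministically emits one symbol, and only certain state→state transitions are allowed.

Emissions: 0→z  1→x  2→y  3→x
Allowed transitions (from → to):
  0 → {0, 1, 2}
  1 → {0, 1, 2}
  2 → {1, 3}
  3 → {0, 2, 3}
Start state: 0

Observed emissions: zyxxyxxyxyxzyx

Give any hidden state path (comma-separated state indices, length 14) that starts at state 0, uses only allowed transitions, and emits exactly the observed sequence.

0,2,3,3,2,3,3,2,3,2,3,0,2,3

  0: obs=z cand={0} pick 0 [start]
  1: obs=y cand={2} pick 2 [0->2 ok]
  2: obs=x cand={1,3} pick 3 [2->3 ok]
  3: obs=x cand={1,3} pick 3 [3->3 ok]
  4: obs=y cand={2} pick 2 [3->2 ok]
  5: obs=x cand={1,3} pick 3 [2->3 ok]
  6: obs=x cand={1,3} pick 3 [3->3 ok]
  7: obs=y cand={2} pick 2 [3->2 ok]
  8: obs=x cand={1,3} pick 3 [2->3 ok]
  9: obs=y cand={2} pick 2 [3->2 ok]
  10: obs=x cand={1,3} pick 3 [2->3 ok]
  11: obs=z cand={0} pick 0 [3->0 ok]
  12: obs=y cand={2} pick 2 [0->2 ok]
  13: obs=x cand={1,3} pick 3 [2->3 ok]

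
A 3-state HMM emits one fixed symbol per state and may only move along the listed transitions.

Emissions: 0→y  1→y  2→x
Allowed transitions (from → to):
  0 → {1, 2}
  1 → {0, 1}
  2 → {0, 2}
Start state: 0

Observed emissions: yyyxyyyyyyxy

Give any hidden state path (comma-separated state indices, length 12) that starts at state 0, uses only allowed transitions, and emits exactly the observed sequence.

  pos 0: y in {0,1}, choose 0; start
  pos 1: y in {0,1}, choose 1; 0->1 ok
  pos 2: y in {0,1}, choose 0; 1->0 ok
  pos 3: x in {2}, choose 2; 0->2 ok
  pos 4: y in {0,1}, choose 0; 2->0 ok
  pos 5: y in {0,1}, choose 1; 0->1 ok
  pos 6: y in {0,1}, choose 1; 1->1 ok
  pos 7: y in {0,1}, choose 0; 1->0 ok
  pos 8: y in {0,1}, choose 1; 0->1 ok
  pos 9: y in {0,1}, choose 0; 1->0 ok
  pos 10: x in {2}, choose 2; 0->2 ok
  pos 11: y in {0,1}, choose 0; 2->0 ok

0,1,0,2,0,1,1,0,1,0,2,0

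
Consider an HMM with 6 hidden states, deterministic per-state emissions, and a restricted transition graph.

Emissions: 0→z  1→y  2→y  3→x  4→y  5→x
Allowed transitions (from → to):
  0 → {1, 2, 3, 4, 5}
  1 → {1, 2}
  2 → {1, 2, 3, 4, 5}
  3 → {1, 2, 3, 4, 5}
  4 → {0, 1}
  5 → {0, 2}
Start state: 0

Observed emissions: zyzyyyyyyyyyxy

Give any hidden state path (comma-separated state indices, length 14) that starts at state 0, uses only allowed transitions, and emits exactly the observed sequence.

  pos 0: z in {0}, choose 0; start
  pos 1: y in {1,2,4}, choose 4; 0->4 ok
  pos 2: z in {0}, choose 0; 4->0 ok
  pos 3: y in {1,2,4}, choose 2; 0->2 ok
  pos 4: y in {1,2,4}, choose 1; 2->1 ok
  pos 5: y in {1,2,4}, choose 1; 1->1 ok
  pos 6: y in {1,2,4}, choose 1; 1->1 ok
  pos 7: y in {1,2,4}, choose 2; 1->2 ok
  pos 8: y in {1,2,4}, choose 2; 2->2 ok
  pos 9: y in {1,2,4}, choose 4; 2->4 ok
  pos 10: y in {1,2,4}, choose 1; 4->1 ok
  pos 11: y in {1,2,4}, choose 2; 1->2 ok
  pos 12: x in {3,5}, choose 5; 2->5 ok
  pos 13: y in {1,2,4}, choose 2; 5->2 ok

0,4,0,2,1,1,1,2,2,4,1,2,5,2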